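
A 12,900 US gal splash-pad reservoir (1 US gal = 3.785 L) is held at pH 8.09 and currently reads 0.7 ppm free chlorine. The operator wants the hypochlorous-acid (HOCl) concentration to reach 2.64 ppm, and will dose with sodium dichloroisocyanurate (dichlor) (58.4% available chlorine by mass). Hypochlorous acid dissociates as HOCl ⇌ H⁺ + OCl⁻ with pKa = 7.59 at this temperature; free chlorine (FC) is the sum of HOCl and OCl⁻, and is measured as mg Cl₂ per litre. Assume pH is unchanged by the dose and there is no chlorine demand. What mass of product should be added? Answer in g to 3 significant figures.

Volume: 12,900 US gal × 3.785 L/gal = 48,826 L.
[OCl⁻]/[HOCl] = 10^(pH − pKa) = 10^(8.09 − 7.59) = 3.162; fraction as HOCl = 1/(1 + 3.162) = 0.2403.
Free chlorine required for 2.64 ppm HOCl: 2.64 / 0.2403 = 10.99 ppm.
FC to add: 10.99 − 0.7 = 10.29 mg/L as Cl₂.
Cl₂ equivalent: 10.29 mg/L × 48,826 L = 502.3 g.
Product at 58.4% available Cl: 502.3 / 0.584 = 860.2 g.

860 g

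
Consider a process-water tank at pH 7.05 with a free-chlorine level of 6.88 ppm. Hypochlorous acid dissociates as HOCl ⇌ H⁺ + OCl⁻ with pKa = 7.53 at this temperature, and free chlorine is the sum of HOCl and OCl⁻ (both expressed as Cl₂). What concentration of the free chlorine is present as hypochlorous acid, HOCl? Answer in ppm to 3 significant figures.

[OCl⁻]/[HOCl] = 10^(pH − pKa) = 10^(7.05 − 7.53) = 10^-0.48 = 0.3311.
Fraction as HOCl = 1 / (1 + 0.3311) = 0.7512.
HOCl = 0.7512 × 6.88 ppm = 5.169 ppm.

5.17 ppm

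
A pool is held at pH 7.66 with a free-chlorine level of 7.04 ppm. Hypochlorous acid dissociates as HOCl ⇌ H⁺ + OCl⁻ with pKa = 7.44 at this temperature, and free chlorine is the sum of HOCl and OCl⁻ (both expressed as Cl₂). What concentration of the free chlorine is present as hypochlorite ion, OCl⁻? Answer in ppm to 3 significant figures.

[OCl⁻]/[HOCl] = 10^(pH − pKa) = 10^(7.66 − 7.44) = 10^0.22 = 1.66.
Fraction as HOCl = 1 / (1 + 1.66) = 0.376.
OCl⁻ = (1 − 0.376) × 7.04 ppm = 4.393 ppm.

4.39 ppm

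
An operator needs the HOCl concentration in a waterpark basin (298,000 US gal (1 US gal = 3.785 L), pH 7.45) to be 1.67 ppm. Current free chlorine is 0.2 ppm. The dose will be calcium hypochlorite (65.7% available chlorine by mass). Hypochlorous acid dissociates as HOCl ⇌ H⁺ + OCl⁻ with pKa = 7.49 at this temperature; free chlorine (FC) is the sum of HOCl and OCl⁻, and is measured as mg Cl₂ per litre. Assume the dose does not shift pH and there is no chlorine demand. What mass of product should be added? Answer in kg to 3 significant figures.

5.14 kg

Volume: 298,000 US gal × 3.785 L/gal = 1,127,930 L.
[OCl⁻]/[HOCl] = 10^(pH − pKa) = 10^(7.45 − 7.49) = 0.912; fraction as HOCl = 1/(1 + 0.912) = 0.523.
Free chlorine required for 1.67 ppm HOCl: 1.67 / 0.523 = 3.193 ppm.
FC to add: 3.193 − 0.2 = 2.993 mg/L as Cl₂.
Cl₂ equivalent: 2.993 mg/L × 1,127,930 L = 3376 g.
Product at 65.7% available Cl: 3376 / 0.657 = 5138 g.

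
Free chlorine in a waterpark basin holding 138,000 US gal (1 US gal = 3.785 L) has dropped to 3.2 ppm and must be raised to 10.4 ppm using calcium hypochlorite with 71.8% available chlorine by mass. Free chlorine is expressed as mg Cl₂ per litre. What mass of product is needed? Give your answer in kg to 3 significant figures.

5.24 kg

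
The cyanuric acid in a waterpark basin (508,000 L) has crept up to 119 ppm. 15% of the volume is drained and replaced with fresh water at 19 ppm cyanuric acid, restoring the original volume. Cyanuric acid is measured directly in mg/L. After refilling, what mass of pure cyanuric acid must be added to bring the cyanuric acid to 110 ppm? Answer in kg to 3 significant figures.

After draining 15% and refilling: 119 × 0.85 + 19 × 0.15 = 104 ppm.
Deficit to target: 110 − 104 = 6 mg/L.
Mass: 6 mg/L × 508,000 L = 3048 g cyanuric acid.

3.05 kg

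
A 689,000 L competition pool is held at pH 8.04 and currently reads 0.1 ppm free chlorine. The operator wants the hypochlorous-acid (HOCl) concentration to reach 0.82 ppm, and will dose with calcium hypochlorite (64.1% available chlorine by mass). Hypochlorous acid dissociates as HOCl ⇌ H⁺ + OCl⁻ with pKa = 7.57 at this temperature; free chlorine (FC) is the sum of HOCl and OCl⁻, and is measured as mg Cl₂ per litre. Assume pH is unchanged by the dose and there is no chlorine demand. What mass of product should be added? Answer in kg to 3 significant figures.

3.38 kg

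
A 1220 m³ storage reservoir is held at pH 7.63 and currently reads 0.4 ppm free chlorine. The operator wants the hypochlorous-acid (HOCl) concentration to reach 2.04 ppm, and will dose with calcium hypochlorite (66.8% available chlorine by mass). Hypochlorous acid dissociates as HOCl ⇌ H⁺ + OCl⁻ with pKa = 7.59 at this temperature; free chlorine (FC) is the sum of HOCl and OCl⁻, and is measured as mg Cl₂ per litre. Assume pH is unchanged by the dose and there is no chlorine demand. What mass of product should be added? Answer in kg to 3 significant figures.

Volume: 1220 m³ = 1,220,000 L.
[OCl⁻]/[HOCl] = 10^(pH − pKa) = 10^(7.63 − 7.59) = 1.096; fraction as HOCl = 1/(1 + 1.096) = 0.477.
Free chlorine required for 2.04 ppm HOCl: 2.04 / 0.477 = 4.277 ppm.
FC to add: 4.277 − 0.4 = 3.877 mg/L as Cl₂.
Cl₂ equivalent: 3.877 mg/L × 1,220,000 L = 4730 g.
Product at 66.8% available Cl: 4730 / 0.668 = 7080 g.

7.08 kg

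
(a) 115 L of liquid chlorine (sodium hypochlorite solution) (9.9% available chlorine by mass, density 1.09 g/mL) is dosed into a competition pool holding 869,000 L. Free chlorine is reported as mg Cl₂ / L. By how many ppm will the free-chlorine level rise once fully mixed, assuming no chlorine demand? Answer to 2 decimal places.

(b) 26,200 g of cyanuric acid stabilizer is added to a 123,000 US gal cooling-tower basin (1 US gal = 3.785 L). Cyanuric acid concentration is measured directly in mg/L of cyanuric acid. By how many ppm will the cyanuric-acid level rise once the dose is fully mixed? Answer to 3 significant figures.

(a) 14.28 ppm; (b) 56.3 ppm

(a) Mass of solution: 115 L × 1000 mL/L × 1.09 g/mL = 125,400 g.
(a) Available chlorine delivered: 125,400 g × 0.099 = 12,410 g as Cl₂.
(a) Concentration rise: 12,410 g / 869,000 L = 14.28 mg/L = 14.28 ppm.

(b) Volume: 123,000 US gal × 3.785 L/gal = 465,555 L.
(b) Rise: 26,200 g / 465,555 L × 1000 = 56.28 mg/L.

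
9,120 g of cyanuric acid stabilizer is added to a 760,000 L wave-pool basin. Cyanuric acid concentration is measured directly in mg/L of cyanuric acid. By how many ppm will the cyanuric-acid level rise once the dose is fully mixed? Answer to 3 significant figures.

Rise: 9,120 g / 760,000 L × 1000 = 12 mg/L.

12.0 ppm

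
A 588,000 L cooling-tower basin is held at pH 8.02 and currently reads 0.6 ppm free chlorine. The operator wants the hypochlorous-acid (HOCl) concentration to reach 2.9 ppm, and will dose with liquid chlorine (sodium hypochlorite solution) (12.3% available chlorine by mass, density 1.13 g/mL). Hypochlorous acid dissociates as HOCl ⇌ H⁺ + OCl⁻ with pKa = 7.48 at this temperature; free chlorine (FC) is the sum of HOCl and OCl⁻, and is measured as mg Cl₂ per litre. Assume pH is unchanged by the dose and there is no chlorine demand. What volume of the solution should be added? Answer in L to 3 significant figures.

52.3 L

[OCl⁻]/[HOCl] = 10^(pH − pKa) = 10^(8.02 − 7.48) = 3.467; fraction as HOCl = 1/(1 + 3.467) = 0.2238.
Free chlorine required for 2.9 ppm HOCl: 2.9 / 0.2238 = 12.96 ppm.
FC to add: 12.96 − 0.6 = 12.36 mg/L as Cl₂.
Cl₂ equivalent: 12.36 mg/L × 588,000 L = 7265 g.
Product at 12.3% available Cl: 7265 / 0.123 = 59,060 g.
Volume: 59,060 g ÷ 1.13 g/mL = 52,270 mL.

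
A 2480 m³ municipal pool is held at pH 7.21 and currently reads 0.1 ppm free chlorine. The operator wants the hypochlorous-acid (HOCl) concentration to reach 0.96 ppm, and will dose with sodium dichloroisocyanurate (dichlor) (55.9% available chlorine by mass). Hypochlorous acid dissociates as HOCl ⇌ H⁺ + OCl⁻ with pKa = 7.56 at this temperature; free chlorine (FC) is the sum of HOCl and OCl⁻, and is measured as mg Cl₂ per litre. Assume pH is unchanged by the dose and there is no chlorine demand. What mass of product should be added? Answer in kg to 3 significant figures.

5.72 kg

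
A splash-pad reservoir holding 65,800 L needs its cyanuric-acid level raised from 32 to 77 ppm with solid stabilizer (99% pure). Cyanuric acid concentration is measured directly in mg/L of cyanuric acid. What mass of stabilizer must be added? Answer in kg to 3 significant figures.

CYA to add: (77 − 32) = 45 mg/L × 65,800 L = 2961 g cyanuric acid.
At 99% purity: 2961 / 0.99 = 2991 g product.

2.99 kg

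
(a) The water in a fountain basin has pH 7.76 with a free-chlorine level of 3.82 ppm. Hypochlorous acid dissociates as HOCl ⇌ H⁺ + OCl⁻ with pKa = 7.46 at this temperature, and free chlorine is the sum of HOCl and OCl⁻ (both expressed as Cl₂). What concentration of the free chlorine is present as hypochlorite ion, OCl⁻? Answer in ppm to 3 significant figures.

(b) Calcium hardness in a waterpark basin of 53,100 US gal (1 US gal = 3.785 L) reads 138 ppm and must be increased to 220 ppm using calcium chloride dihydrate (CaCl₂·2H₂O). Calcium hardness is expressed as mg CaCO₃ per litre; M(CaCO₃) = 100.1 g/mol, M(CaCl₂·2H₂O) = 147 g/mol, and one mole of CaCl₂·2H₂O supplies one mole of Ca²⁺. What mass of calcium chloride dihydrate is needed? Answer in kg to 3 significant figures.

(a) 2.54 ppm; (b) 24.2 kg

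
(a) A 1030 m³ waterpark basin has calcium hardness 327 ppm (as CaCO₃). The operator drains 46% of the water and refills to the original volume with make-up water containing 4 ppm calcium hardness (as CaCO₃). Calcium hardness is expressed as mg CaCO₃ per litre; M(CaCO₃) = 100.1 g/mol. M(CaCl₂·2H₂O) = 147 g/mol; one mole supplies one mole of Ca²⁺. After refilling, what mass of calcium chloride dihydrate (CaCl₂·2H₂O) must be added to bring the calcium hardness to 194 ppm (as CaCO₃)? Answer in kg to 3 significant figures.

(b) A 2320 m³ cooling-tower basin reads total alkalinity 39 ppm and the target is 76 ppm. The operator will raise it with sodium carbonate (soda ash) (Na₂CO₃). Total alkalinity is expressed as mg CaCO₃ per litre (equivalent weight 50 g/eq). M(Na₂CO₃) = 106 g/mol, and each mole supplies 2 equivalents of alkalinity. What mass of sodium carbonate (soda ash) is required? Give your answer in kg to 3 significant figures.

(a) 23.6 kg; (b) 91.0 kg

(a) Volume: 1030 m³ = 1,030,000 L.
(a) After draining 46% and refilling: 327 × 0.54 + 4 × 0.46 = 178.42 ppm.
(a) Deficit to target: 194 − 178.42 = 15.58 mg/L.
(a) As CaCO₃: 15.58 mg/L × 1,030,000 L = 16,050 g; ÷ 100.1 = 160.3 mol Ca²⁺.
(a) Mass: 160.3 × 147 = 23,570 g.

(b) Volume: 2320 m³ = 2,320,000 L.
(b) Alkalinity to add: (76 − 39) = 37 mg/L as CaCO₃ × 2,320,000 L = 85,840 g as CaCO₃.
(b) Equivalents: 85,840 g ÷ 50 g/eq = 1717 eq.
(b) Each mole of Na₂CO₃ supplies 2 eq, so 1717 / 2 = 858.4 mol.
(b) Mass: 858.4 mol × 106 g/mol = 90,990 g.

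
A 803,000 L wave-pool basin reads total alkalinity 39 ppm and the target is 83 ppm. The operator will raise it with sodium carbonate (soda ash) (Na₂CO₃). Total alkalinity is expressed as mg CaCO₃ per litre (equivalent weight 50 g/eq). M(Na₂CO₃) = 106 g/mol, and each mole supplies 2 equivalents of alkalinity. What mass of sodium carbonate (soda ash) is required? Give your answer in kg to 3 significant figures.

Alkalinity to add: (83 − 39) = 44 mg/L as CaCO₃ × 803,000 L = 35,330 g as CaCO₃.
Equivalents: 35,330 g ÷ 50 g/eq = 706.6 eq.
Each mole of Na₂CO₃ supplies 2 eq, so 706.6 / 2 = 353.3 mol.
Mass: 353.3 mol × 106 g/mol = 37,450 g.

37.5 kg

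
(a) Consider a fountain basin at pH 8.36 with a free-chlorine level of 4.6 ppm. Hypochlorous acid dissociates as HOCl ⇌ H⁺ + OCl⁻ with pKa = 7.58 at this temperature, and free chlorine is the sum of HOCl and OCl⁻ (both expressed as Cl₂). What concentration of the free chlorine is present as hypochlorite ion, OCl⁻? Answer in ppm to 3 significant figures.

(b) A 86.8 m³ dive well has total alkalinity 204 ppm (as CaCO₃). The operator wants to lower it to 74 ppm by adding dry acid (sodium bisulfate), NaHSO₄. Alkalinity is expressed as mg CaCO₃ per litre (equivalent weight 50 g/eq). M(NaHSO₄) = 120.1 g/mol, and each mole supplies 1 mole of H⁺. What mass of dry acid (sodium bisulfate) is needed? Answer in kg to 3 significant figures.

(a) 3.95 ppm; (b) 27.1 kg

(a) [OCl⁻]/[HOCl] = 10^(pH − pKa) = 10^(8.36 − 7.58) = 10^0.78 = 6.026.
(a) Fraction as HOCl = 1 / (1 + 6.026) = 0.1423.
(a) OCl⁻ = (1 − 0.1423) × 4.6 ppm = 3.945 ppm.

(b) Volume: 86.8 m³ = 86,800 L.
(b) Alkalinity to neutralize: (204 − 74) = 130 mg/L as CaCO₃ × 86,800 L = 11,280 g as CaCO₃.
(b) Equivalents of H⁺ required: 11,280 ÷ 50 g/eq = 225.7 eq = 225.7 mol NaHSO₄.
(b) Mass of NaHSO₄: 225.7 × 120.1 = 27,100 g.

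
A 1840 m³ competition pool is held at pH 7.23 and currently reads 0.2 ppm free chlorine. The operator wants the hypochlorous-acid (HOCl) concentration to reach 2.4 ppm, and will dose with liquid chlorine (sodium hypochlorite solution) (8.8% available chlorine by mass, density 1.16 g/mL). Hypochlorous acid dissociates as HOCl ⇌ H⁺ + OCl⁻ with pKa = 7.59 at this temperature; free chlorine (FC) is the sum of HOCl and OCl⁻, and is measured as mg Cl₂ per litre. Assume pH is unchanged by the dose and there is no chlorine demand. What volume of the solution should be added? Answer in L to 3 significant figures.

Volume: 1840 m³ = 1,840,000 L.
[OCl⁻]/[HOCl] = 10^(pH − pKa) = 10^(7.23 − 7.59) = 0.4365; fraction as HOCl = 1/(1 + 0.4365) = 0.6961.
Free chlorine required for 2.4 ppm HOCl: 2.4 / 0.6961 = 3.448 ppm.
FC to add: 3.448 − 0.2 = 3.248 mg/L as Cl₂.
Cl₂ equivalent: 3.248 mg/L × 1,840,000 L = 5976 g.
Product at 8.8% available Cl: 5976 / 0.088 = 67,910 g.
Volume: 67,910 g ÷ 1.16 g/mL = 58,540 mL.

58.5 L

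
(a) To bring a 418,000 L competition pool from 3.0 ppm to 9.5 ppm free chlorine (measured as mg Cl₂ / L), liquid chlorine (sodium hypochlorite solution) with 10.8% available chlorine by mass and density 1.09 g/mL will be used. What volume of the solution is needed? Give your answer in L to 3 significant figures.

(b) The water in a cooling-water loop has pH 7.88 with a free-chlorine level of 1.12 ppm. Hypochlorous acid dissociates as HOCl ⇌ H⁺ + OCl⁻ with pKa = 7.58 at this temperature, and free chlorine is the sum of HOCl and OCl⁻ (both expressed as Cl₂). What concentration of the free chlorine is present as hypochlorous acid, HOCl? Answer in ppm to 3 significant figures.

(a) 23.1 L; (b) 0.374 ppm

(a) Chlorine deficit: 9.5 − 3.0 = 6.5 ppm = 6.5 mg/L as Cl₂.
(a) Cl₂ equivalent needed: 6.5 mg/L × 418,000 L = 2,717,000 mg = 2717 g.
(a) Product at 10.8% available chlorine: 2717 / 0.108 = 25,160 g.
(a) Volume at density 1.09 g/mL: 25,160 g ÷ 1.09 g/mL = 23,080 mL.

(b) [OCl⁻]/[HOCl] = 10^(pH − pKa) = 10^(7.88 − 7.58) = 10^0.30 = 1.995.
(b) Fraction as HOCl = 1 / (1 + 1.995) = 0.3339.
(b) HOCl = 0.3339 × 1.12 ppm = 0.3739 ppm.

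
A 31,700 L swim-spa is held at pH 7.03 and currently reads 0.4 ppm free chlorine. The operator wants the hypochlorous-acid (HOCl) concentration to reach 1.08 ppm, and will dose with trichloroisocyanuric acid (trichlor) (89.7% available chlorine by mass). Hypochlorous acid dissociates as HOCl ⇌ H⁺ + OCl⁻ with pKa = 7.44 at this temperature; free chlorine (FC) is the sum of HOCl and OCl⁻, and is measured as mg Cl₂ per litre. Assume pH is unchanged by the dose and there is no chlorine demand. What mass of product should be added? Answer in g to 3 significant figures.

38.9 g

[OCl⁻]/[HOCl] = 10^(pH − pKa) = 10^(7.03 − 7.44) = 0.389; fraction as HOCl = 1/(1 + 0.389) = 0.7199.
Free chlorine required for 1.08 ppm HOCl: 1.08 / 0.7199 = 1.5 ppm.
FC to add: 1.5 − 0.4 = 1.1 mg/L as Cl₂.
Cl₂ equivalent: 1.1 mg/L × 31,700 L = 34.88 g.
Product at 89.7% available Cl: 34.88 / 0.897 = 38.88 g.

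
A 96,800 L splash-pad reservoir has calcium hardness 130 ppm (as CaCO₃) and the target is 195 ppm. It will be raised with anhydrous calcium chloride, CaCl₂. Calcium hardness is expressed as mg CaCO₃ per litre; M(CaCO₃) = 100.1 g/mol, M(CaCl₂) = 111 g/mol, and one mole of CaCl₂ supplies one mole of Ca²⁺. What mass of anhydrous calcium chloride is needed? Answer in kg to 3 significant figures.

Hardness to add: (195 − 130) = 65 mg/L as CaCO₃ × 96,800 L = 6292 g as CaCO₃.
Moles of Ca²⁺ (1 mol Ca²⁺ ≡ 1 mol CaCO₃): 6292 / 100.1 g/mol = 62.86 mol.
Mass of CaCl₂: 62.86 × 111 = 6977 g.

6.98 kg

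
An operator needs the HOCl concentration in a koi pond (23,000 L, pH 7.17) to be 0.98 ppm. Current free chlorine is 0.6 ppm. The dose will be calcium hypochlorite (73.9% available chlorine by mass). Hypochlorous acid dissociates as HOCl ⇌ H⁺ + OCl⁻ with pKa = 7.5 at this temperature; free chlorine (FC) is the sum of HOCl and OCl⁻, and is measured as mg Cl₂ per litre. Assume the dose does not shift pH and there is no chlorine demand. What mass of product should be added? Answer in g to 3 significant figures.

[OCl⁻]/[HOCl] = 10^(pH − pKa) = 10^(7.17 − 7.5) = 0.4677; fraction as HOCl = 1/(1 + 0.4677) = 0.6813.
Free chlorine required for 0.98 ppm HOCl: 0.98 / 0.6813 = 1.438 ppm.
FC to add: 1.438 − 0.6 = 0.8384 mg/L as Cl₂.
Cl₂ equivalent: 0.8384 mg/L × 23,000 L = 19.28 g.
Product at 73.9% available Cl: 19.28 / 0.739 = 26.09 g.

26.1 g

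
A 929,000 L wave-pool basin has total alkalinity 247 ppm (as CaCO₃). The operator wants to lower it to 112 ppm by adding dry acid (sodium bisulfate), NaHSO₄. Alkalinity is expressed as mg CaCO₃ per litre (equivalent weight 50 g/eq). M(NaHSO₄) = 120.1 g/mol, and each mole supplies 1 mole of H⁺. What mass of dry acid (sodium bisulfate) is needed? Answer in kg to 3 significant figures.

301 kg

Alkalinity to neutralize: (247 − 112) = 135 mg/L as CaCO₃ × 929,000 L = 125,400 g as CaCO₃.
Equivalents of H⁺ required: 125,400 ÷ 50 g/eq = 2508 eq = 2508 mol NaHSO₄.
Mass of NaHSO₄: 2508 × 120.1 = 301,200 g.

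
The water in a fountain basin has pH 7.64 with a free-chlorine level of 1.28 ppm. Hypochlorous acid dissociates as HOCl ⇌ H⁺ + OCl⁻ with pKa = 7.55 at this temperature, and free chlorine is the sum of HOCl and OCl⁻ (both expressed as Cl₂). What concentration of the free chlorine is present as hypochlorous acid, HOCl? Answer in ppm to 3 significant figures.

[OCl⁻]/[HOCl] = 10^(pH − pKa) = 10^(7.64 − 7.55) = 10^0.09 = 1.23.
Fraction as HOCl = 1 / (1 + 1.23) = 0.4484.
HOCl = 0.4484 × 1.28 ppm = 0.5739 ppm.

0.574 ppm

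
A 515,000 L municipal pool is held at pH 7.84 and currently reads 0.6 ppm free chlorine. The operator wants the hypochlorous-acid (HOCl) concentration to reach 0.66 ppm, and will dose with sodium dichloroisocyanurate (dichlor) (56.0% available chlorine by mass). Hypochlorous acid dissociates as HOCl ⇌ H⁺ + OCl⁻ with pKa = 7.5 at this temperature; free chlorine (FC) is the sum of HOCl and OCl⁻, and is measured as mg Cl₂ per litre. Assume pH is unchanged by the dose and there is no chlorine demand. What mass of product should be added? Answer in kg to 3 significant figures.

[OCl⁻]/[HOCl] = 10^(pH − pKa) = 10^(7.84 − 7.5) = 2.188; fraction as HOCl = 1/(1 + 2.188) = 0.3137.
Free chlorine required for 0.66 ppm HOCl: 0.66 / 0.3137 = 2.104 ppm.
FC to add: 2.104 − 0.6 = 1.504 mg/L as Cl₂.
Cl₂ equivalent: 1.504 mg/L × 515,000 L = 774.5 g.
Product at 56.0% available Cl: 774.5 / 0.56 = 1383 g.

1.38 kg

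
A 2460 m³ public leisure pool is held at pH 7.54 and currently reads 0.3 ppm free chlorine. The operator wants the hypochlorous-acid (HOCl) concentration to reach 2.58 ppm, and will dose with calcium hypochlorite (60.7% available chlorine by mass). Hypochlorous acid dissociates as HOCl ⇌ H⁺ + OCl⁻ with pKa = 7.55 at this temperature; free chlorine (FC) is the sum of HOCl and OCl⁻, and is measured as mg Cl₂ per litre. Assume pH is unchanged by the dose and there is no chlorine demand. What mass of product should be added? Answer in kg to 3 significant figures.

19.5 kg

Volume: 2460 m³ = 2,460,000 L.
[OCl⁻]/[HOCl] = 10^(pH − pKa) = 10^(7.54 − 7.55) = 0.9772; fraction as HOCl = 1/(1 + 0.9772) = 0.5058.
Free chlorine required for 2.58 ppm HOCl: 2.58 / 0.5058 = 5.101 ppm.
FC to add: 5.101 − 0.3 = 4.801 mg/L as Cl₂.
Cl₂ equivalent: 4.801 mg/L × 2,460,000 L = 11,810 g.
Product at 60.7% available Cl: 11,810 / 0.607 = 19,460 g.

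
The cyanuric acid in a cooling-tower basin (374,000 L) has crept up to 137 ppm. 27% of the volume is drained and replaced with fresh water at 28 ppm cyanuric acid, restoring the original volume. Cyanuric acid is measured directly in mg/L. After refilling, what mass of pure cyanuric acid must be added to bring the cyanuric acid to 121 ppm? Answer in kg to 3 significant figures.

After draining 27% and refilling: 137 × 0.73 + 28 × 0.27 = 107.57 ppm.
Deficit to target: 121 − 107.57 = 13.43 mg/L.
Mass: 13.43 mg/L × 374,000 L = 5023 g cyanuric acid.

5.02 kg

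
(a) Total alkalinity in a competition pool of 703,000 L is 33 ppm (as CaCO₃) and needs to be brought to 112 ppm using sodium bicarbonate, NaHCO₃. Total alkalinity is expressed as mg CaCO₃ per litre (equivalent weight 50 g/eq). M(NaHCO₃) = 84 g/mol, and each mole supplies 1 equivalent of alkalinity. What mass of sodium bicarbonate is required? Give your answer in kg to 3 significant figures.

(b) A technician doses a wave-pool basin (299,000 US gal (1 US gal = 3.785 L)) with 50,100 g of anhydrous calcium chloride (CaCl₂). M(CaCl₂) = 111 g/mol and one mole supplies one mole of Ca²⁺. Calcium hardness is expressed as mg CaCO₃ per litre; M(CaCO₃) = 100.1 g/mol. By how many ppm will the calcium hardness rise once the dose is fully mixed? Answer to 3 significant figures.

(a) 93.3 kg; (b) 39.9 ppm

(a) Alkalinity to add: (112 − 33) = 79 mg/L as CaCO₃ × 703,000 L = 55,540 g as CaCO₃.
(a) Equivalents: 55,540 g ÷ 50 g/eq = 1111 eq.
(a) NaHCO₃ supplies 1 eq per mole → 1111 mol.
(a) Mass: 1111 mol × 84 g/mol = 93,300 g.

(b) Volume: 299,000 US gal × 3.785 L/gal = 1,131,715 L.
(b) Moles of Ca²⁺: 50,100 g ÷ 111 g/mol = 451.4 mol.
(b) As CaCO₃: 451.4 mol × 100.1 g/mol = 45,180 g.
(b) Rise: 45,180 g / 1,131,715 L × 1000 = 39.92 mg/L.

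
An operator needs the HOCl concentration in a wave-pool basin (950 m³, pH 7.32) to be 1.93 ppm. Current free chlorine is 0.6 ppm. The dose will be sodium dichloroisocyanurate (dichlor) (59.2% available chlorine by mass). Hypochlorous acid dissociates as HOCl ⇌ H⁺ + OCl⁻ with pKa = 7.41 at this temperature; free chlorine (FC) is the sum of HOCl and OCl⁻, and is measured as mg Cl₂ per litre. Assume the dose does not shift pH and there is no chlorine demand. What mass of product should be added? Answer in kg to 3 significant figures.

4.65 kg

Volume: 950 m³ = 950,000 L.
[OCl⁻]/[HOCl] = 10^(pH − pKa) = 10^(7.32 − 7.41) = 0.8128; fraction as HOCl = 1/(1 + 0.8128) = 0.5516.
Free chlorine required for 1.93 ppm HOCl: 1.93 / 0.5516 = 3.499 ppm.
FC to add: 3.499 − 0.6 = 2.899 mg/L as Cl₂.
Cl₂ equivalent: 2.899 mg/L × 950,000 L = 2754 g.
Product at 59.2% available Cl: 2754 / 0.592 = 4652 g.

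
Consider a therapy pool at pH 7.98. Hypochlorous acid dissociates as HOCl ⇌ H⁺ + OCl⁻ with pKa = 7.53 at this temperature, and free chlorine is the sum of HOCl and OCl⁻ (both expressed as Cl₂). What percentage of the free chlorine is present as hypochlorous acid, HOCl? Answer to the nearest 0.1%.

26.2%

[OCl⁻]/[HOCl] = 10^(pH − pKa) = 10^(7.98 − 7.53) = 10^0.45 = 2.818.
Fraction as HOCl = 1 / (1 + 2.818) = 0.2619.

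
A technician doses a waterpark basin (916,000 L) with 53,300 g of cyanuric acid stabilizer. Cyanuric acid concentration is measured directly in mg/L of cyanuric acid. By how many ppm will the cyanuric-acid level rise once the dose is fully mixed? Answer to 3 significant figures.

Rise: 53,300 g / 916,000 L × 1000 = 58.19 mg/L.

58.2 ppm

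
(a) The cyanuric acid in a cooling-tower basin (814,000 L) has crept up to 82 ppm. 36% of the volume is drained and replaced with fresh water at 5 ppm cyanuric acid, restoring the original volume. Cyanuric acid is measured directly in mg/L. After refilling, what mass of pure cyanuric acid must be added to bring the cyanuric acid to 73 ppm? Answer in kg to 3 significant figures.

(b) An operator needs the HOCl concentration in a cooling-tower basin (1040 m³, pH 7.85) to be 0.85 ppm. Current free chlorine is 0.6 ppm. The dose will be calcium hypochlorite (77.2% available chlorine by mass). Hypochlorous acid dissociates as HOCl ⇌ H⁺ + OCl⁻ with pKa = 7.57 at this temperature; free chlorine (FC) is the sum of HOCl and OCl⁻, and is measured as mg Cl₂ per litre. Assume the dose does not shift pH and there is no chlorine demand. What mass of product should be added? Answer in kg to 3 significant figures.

(a) 15.2 kg; (b) 2.52 kg

(a) After draining 36% and refilling: 82 × 0.64 + 5 × 0.36 = 54.28 ppm.
(a) Deficit to target: 73 − 54.28 = 18.72 mg/L.
(a) Mass: 18.72 mg/L × 814,000 L = 15,240 g cyanuric acid.

(b) Volume: 1040 m³ = 1,040,000 L.
(b) [OCl⁻]/[HOCl] = 10^(pH − pKa) = 10^(7.85 − 7.57) = 1.905; fraction as HOCl = 1/(1 + 1.905) = 0.3442.
(b) Free chlorine required for 0.85 ppm HOCl: 0.85 / 0.3442 = 2.47 ppm.
(b) FC to add: 2.47 − 0.6 = 1.87 mg/L as Cl₂.
(b) Cl₂ equivalent: 1.87 mg/L × 1,040,000 L = 1944 g.
(b) Product at 77.2% available Cl: 1944 / 0.772 = 2519 g.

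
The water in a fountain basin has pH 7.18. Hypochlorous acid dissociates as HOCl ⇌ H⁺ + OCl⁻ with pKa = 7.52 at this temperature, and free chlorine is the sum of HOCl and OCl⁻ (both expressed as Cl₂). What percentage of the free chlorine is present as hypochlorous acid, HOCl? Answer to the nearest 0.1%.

68.6%

[OCl⁻]/[HOCl] = 10^(pH − pKa) = 10^(7.18 − 7.52) = 10^-0.34 = 0.4571.
Fraction as HOCl = 1 / (1 + 0.4571) = 0.6863.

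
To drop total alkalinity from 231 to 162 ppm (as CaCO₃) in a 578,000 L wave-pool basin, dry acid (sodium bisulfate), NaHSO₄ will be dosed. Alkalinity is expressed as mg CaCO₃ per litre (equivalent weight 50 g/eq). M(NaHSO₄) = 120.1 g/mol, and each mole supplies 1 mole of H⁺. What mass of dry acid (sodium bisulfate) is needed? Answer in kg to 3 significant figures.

Alkalinity to neutralize: (231 − 162) = 69 mg/L as CaCO₃ × 578,000 L = 39,880 g as CaCO₃.
Equivalents of H⁺ required: 39,880 ÷ 50 g/eq = 797.6 eq = 797.6 mol NaHSO₄.
Mass of NaHSO₄: 797.6 × 120.1 = 95,800 g.

95.8 kg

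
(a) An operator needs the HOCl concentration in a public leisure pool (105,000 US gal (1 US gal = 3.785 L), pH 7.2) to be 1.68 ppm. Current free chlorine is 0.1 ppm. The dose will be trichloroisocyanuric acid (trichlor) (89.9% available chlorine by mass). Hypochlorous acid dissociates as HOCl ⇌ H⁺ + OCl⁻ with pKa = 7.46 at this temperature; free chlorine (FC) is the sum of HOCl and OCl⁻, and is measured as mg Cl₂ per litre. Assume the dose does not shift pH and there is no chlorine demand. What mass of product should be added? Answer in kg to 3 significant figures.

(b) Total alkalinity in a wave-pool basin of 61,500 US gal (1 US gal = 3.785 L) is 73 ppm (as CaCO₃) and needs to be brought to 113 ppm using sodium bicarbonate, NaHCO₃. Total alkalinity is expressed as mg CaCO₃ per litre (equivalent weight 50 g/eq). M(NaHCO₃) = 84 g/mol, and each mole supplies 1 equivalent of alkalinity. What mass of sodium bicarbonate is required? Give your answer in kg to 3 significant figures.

(a) Volume: 105,000 US gal × 3.785 L/gal = 397,425 L.
(a) [OCl⁻]/[HOCl] = 10^(pH − pKa) = 10^(7.2 − 7.46) = 0.5495; fraction as HOCl = 1/(1 + 0.5495) = 0.6454.
(a) Free chlorine required for 1.68 ppm HOCl: 1.68 / 0.6454 = 2.603 ppm.
(a) FC to add: 2.603 − 0.1 = 2.503 mg/L as Cl₂.
(a) Cl₂ equivalent: 2.503 mg/L × 397,425 L = 994.8 g.
(a) Product at 89.9% available Cl: 994.8 / 0.899 = 1107 g.

(b) Volume: 61,500 US gal × 3.785 L/gal = 232,778 L.
(b) Alkalinity to add: (113 − 73) = 40 mg/L as CaCO₃ × 232,778 L = 9311 g as CaCO₃.
(b) Equivalents: 9311 g ÷ 50 g/eq = 186.2 eq.
(b) NaHCO₃ supplies 1 eq per mole → 186.2 mol.
(b) Mass: 186.2 mol × 84 g/mol = 15,640 g.

(a) 1.11 kg; (b) 15.6 kg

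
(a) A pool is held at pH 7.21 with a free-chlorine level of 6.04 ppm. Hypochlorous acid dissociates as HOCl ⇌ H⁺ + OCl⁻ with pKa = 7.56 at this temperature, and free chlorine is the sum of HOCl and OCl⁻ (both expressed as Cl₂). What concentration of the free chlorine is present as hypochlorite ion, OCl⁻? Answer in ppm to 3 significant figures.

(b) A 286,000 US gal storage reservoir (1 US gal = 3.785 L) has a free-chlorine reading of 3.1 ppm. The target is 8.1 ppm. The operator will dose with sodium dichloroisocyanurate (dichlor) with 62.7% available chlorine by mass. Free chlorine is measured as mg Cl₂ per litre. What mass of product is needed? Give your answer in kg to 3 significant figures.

(a) [OCl⁻]/[HOCl] = 10^(pH − pKa) = 10^(7.21 − 7.56) = 10^-0.35 = 0.4467.
(a) Fraction as HOCl = 1 / (1 + 0.4467) = 0.6912.
(a) OCl⁻ = (1 − 0.6912) × 6.04 ppm = 1.865 ppm.

(b) Volume: 286,000 US gal × 3.785 L/gal = 1,082,510 L.
(b) Chlorine deficit: 8.1 − 3.1 = 5 ppm = 5 mg/L as Cl₂.
(b) Cl₂ equivalent needed: 5 mg/L × 1,082,510 L = 5,413,000 mg = 5413 g.
(b) Product at 62.7% available chlorine: 5413 / 0.627 = 8632 g.

(a) 1.86 ppm; (b) 8.63 kg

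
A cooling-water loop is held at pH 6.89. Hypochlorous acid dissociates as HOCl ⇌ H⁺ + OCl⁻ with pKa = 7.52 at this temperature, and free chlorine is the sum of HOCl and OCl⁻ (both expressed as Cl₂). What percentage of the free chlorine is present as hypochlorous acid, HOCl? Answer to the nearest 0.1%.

81.0%

[OCl⁻]/[HOCl] = 10^(pH − pKa) = 10^(6.89 − 7.52) = 10^-0.63 = 0.2344.
Fraction as HOCl = 1 / (1 + 0.2344) = 0.8101.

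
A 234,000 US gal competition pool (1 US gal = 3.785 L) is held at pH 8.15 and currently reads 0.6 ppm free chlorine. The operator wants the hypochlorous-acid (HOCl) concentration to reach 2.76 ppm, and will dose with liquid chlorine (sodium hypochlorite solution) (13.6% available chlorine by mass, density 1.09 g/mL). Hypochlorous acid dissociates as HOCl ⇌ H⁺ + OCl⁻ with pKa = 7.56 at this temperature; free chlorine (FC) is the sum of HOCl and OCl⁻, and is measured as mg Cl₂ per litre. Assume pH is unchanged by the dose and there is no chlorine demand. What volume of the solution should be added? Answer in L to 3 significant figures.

Volume: 234,000 US gal × 3.785 L/gal = 885,690 L.
[OCl⁻]/[HOCl] = 10^(pH − pKa) = 10^(8.15 − 7.56) = 3.89; fraction as HOCl = 1/(1 + 3.89) = 0.2045.
Free chlorine required for 2.76 ppm HOCl: 2.76 / 0.2045 = 13.5 ppm.
FC to add: 13.5 − 0.6 = 12.9 mg/L as Cl₂.
Cl₂ equivalent: 12.9 mg/L × 885,690 L = 11,420 g.
Product at 13.6% available Cl: 11,420 / 0.136 = 83,990 g.
Volume: 83,990 g ÷ 1.09 g/mL = 77,060 mL.

77.1 L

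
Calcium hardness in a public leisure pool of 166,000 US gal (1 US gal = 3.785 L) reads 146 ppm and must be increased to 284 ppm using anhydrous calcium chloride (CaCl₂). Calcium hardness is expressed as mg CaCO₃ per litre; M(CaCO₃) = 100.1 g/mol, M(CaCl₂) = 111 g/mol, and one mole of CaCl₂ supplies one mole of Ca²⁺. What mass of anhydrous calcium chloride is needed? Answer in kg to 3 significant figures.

Volume: 166,000 US gal × 3.785 L/gal = 628,310 L.
Hardness to add: (284 − 146) = 138 mg/L as CaCO₃ × 628,310 L = 86,710 g as CaCO₃.
Moles of Ca²⁺ (1 mol Ca²⁺ ≡ 1 mol CaCO₃): 86,710 / 100.1 g/mol = 866.2 mol.
Mass of CaCl₂: 866.2 × 111 = 96,150 g.

96.1 kg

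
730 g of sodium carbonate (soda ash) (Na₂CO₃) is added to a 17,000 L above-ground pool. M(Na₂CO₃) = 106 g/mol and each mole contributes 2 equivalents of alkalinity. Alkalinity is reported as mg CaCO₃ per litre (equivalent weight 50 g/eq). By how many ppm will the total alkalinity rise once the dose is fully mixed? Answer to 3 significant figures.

Moles of Na₂CO₃: 730 g ÷ 106 g/mol = 6.887 mol → 13.77 eq of alkalinity.
As CaCO₃: 13.77 eq × 50 g/eq = 688.7 g.
Rise: 688.7 g / 17,000 L × 1000 = 40.51 mg/L.

40.5 ppm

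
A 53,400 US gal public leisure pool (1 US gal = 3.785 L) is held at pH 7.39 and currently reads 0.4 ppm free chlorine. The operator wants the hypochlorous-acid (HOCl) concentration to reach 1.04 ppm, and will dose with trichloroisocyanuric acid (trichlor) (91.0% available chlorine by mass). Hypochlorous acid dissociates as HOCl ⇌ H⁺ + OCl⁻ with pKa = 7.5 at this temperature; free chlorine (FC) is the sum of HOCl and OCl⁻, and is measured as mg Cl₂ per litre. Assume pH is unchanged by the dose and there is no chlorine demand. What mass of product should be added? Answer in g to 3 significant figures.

Volume: 53,400 US gal × 3.785 L/gal = 202,119 L.
[OCl⁻]/[HOCl] = 10^(pH − pKa) = 10^(7.39 − 7.5) = 0.7762; fraction as HOCl = 1/(1 + 0.7762) = 0.563.
Free chlorine required for 1.04 ppm HOCl: 1.04 / 0.563 = 1.847 ppm.
FC to add: 1.847 − 0.4 = 1.447 mg/L as Cl₂.
Cl₂ equivalent: 1.447 mg/L × 202,119 L = 292.5 g.
Product at 91.0% available Cl: 292.5 / 0.91 = 321.5 g.

321 g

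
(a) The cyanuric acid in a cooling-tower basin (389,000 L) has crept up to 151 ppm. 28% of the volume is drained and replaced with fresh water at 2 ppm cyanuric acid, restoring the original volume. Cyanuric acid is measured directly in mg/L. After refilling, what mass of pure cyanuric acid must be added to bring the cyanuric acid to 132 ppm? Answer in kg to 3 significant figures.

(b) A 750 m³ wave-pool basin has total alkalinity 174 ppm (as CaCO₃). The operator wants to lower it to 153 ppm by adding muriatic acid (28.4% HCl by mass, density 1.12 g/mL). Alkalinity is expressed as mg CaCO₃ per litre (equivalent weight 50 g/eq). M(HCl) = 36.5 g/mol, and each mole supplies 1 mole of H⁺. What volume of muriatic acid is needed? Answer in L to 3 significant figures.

(a) 8.84 kg; (b) 36.1 L

(a) After draining 28% and refilling: 151 × 0.72 + 2 × 0.28 = 109.28 ppm.
(a) Deficit to target: 132 − 109.28 = 22.72 mg/L.
(a) Mass: 22.72 mg/L × 389,000 L = 8838 g cyanuric acid.

(b) Volume: 750 m³ = 750,000 L.
(b) Alkalinity to neutralize: (174 − 153) = 21 mg/L as CaCO₃ × 750,000 L = 15,750 g as CaCO₃.
(b) Equivalents of H⁺ required: 15,750 ÷ 50 g/eq = 315 eq = 315 mol HCl.
(b) Mass of HCl: 315 × 36.5 = 11,500 g.
(b) Mass of 28.4% solution: 11,500 / 0.284 = 40,480 g.
(b) Volume: 40,480 g ÷ 1.12 g/mL = 36,150 mL.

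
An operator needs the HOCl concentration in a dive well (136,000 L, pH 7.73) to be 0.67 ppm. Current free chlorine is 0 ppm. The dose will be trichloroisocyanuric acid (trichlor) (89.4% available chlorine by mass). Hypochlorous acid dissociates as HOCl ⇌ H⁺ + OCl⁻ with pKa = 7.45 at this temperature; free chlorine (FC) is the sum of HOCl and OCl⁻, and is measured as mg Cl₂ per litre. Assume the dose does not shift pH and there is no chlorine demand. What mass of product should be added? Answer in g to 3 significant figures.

[OCl⁻]/[HOCl] = 10^(pH − pKa) = 10^(7.73 − 7.45) = 1.905; fraction as HOCl = 1/(1 + 1.905) = 0.3442.
Free chlorine required for 0.67 ppm HOCl: 0.67 / 0.3442 = 1.947 ppm.
FC to add: 1.947 − 0 = 1.947 mg/L as Cl₂.
Cl₂ equivalent: 1.947 mg/L × 136,000 L = 264.7 g.
Product at 89.4% available Cl: 264.7 / 0.894 = 296.1 g.

296 g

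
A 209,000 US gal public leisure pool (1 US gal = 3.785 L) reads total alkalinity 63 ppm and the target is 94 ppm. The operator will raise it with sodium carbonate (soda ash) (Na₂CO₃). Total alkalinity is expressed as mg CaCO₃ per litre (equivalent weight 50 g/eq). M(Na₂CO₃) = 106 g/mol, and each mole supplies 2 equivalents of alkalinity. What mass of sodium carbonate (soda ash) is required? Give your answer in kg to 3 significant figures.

Volume: 209,000 US gal × 3.785 L/gal = 791,065 L.
Alkalinity to add: (94 − 63) = 31 mg/L as CaCO₃ × 791,065 L = 24,520 g as CaCO₃.
Equivalents: 24,520 g ÷ 50 g/eq = 490.5 eq.
Each mole of Na₂CO₃ supplies 2 eq, so 490.5 / 2 = 245.2 mol.
Mass: 245.2 mol × 106 g/mol = 25,990 g.

26.0 kg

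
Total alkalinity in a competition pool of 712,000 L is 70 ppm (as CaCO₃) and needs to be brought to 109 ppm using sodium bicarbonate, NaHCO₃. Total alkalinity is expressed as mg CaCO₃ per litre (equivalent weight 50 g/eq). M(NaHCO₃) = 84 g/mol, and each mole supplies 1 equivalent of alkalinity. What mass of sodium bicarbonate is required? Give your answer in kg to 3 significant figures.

46.7 kg

Alkalinity to add: (109 − 70) = 39 mg/L as CaCO₃ × 712,000 L = 27,770 g as CaCO₃.
Equivalents: 27,770 g ÷ 50 g/eq = 555.4 eq.
NaHCO₃ supplies 1 eq per mole → 555.4 mol.
Mass: 555.4 mol × 84 g/mol = 46,650 g.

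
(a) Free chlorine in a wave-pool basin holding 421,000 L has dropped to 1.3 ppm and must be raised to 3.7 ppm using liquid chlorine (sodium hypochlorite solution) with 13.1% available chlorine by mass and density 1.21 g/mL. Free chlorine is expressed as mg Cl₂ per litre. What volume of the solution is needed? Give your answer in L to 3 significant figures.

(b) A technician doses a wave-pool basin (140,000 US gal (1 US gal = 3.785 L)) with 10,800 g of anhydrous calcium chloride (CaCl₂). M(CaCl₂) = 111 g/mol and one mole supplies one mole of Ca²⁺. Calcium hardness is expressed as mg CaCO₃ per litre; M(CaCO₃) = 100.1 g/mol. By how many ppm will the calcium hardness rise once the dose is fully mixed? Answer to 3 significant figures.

(a) 6.37 L; (b) 18.4 ppm

(a) Chlorine deficit: 3.7 − 1.3 = 2.4 ppm = 2.4 mg/L as Cl₂.
(a) Cl₂ equivalent needed: 2.4 mg/L × 421,000 L = 1,010,000 mg = 1010 g.
(a) Product at 13.1% available chlorine: 1010 / 0.131 = 7713 g.
(a) Volume at density 1.21 g/mL: 7713 g ÷ 1.21 g/mL = 6374 mL.

(b) Volume: 140,000 US gal × 3.785 L/gal = 529,900 L.
(b) Moles of Ca²⁺: 10,800 g ÷ 111 g/mol = 97.3 mol.
(b) As CaCO₃: 97.3 mol × 100.1 g/mol = 9739 g.
(b) Rise: 9739 g / 529,900 L × 1000 = 18.38 mg/L.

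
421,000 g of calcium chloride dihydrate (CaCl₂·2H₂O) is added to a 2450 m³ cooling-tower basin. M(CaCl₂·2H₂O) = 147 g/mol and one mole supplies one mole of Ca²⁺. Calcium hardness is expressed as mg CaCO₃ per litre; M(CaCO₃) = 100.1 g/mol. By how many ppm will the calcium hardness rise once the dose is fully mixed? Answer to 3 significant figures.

117 ppm

Volume: 2450 m³ = 2,450,000 L.
Moles of Ca²⁺: 421,000 g ÷ 147 g/mol = 2864 mol.
As CaCO₃: 2864 mol × 100.1 g/mol = 286,700 g.
Rise: 286,700 g / 2,450,000 L × 1000 = 117 mg/L.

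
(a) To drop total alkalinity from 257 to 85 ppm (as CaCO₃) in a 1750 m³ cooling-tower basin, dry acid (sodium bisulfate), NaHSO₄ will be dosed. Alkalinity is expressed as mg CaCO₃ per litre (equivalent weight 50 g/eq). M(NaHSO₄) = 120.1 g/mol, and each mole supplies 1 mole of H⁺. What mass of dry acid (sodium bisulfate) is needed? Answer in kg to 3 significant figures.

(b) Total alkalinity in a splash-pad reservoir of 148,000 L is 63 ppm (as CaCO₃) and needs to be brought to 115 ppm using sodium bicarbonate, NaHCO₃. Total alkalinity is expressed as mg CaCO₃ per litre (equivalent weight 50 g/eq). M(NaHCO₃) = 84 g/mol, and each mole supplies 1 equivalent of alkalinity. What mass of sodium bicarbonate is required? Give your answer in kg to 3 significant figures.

(a) 723 kg; (b) 12.9 kg

(a) Volume: 1750 m³ = 1,750,000 L.
(a) Alkalinity to neutralize: (257 − 85) = 172 mg/L as CaCO₃ × 1,750,000 L = 301,000 g as CaCO₃.
(a) Equivalents of H⁺ required: 301,000 ÷ 50 g/eq = 6020 eq = 6020 mol NaHSO₄.
(a) Mass of NaHSO₄: 6020 × 120.1 = 723,000 g.

(b) Alkalinity to add: (115 − 63) = 52 mg/L as CaCO₃ × 148,000 L = 7696 g as CaCO₃.
(b) Equivalents: 7696 g ÷ 50 g/eq = 153.9 eq.
(b) NaHCO₃ supplies 1 eq per mole → 153.9 mol.
(b) Mass: 153.9 mol × 84 g/mol = 12,930 g.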